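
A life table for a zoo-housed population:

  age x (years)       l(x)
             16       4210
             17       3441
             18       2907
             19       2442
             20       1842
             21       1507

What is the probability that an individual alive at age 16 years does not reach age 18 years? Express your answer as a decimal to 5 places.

0.30950

P(die before 18 | alive at 16) = 1 − l(18)/l(16) = 1 − 2907/4210 = (1303)/4210 = 0.309501.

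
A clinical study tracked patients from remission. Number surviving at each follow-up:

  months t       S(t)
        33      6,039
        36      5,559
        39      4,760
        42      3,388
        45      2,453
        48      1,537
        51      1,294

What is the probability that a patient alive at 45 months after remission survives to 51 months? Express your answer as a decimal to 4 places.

The conditional survival probability is S(51)/S(45) = 1,294/2,453 = 0.527517.

0.5275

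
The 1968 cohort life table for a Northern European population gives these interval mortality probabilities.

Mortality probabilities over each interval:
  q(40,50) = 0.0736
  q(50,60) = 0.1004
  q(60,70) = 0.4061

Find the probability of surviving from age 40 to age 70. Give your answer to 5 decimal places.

0.49495

P(survive 40→70) = (1 − 0.0736) × (1 − 0.1004) × (1 − 0.4061).
= 0.9264 × 0.8996 × 0.5939 = 0.494950.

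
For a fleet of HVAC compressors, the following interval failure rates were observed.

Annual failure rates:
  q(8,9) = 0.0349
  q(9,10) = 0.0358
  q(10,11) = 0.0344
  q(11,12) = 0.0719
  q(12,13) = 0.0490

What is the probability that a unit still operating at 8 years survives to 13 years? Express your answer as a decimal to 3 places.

0.793

P(survive 8→13) = (1 − 0.0349) × (1 − 0.0358) × (1 − 0.0344) × (1 − 0.0719) × (1 − 0.0490).
= 0.9651 × 0.9642 × 0.9656 × 0.9281 × 0.9510 = 0.793071.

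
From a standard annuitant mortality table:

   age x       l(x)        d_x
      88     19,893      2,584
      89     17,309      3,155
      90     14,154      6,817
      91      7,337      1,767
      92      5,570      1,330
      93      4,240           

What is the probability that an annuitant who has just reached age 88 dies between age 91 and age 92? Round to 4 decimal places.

This is the probability of reaching 91 but not 92, conditional on being alive at 88: (l(91) − l(92)) / l(88).
= (7,337 − 5,570) / 19,893 = 1,767 / 19,893 = 0.088825.

0.0888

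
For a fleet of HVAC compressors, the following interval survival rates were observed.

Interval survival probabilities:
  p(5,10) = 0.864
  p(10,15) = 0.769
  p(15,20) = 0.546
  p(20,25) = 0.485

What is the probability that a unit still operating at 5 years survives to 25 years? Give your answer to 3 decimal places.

Chaining the interval survival probabilities: 0.864 × 0.769 × 0.546 × 0.485.
= 0.175944.

0.176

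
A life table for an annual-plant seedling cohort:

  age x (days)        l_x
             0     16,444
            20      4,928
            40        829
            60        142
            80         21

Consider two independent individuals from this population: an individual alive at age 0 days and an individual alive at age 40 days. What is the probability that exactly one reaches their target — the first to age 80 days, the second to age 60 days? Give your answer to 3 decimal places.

p₁ = l_80/l_0 = 21/16,444 = 0.001277; p₂ = l_60/l_40 = 142/829 = 0.171291.
P(exactly one) = p₁(1−p₂) + (1−p₁)p₂ = 0.001058 + 0.171072 = 0.172131.

0.172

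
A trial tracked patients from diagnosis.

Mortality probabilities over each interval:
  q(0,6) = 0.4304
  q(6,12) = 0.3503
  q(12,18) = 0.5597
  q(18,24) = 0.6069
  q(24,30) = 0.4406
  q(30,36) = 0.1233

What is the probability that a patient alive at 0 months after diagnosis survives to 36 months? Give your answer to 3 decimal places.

0.031

The overall survival probability is (1 − 0.4304) × (1 − 0.3503) × (1 − 0.5597) × (1 − 0.6069) × (1 − 0.4406) × (1 − 0.1233).
= 0.5696 × 0.6497 × 0.4403 × 0.3931 × 0.5594 × 0.8767 = 0.031413.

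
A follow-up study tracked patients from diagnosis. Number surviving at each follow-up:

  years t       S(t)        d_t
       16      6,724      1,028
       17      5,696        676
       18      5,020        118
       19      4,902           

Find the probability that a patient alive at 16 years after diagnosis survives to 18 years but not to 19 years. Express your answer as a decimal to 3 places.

This is the probability of reaching 18 but not 19, conditional on being alive at 16: (S(18) − S(19)) / S(16).
= (5,020 − 4,902) / 6,724 = 118 / 6,724 = 0.017549.

0.018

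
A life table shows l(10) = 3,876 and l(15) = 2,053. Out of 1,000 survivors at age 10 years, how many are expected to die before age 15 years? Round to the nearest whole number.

470

The relevant probability is 1 − 2,053/3,876 = 0.470330.
Expected number = 1,000 × 0.470330 = 470.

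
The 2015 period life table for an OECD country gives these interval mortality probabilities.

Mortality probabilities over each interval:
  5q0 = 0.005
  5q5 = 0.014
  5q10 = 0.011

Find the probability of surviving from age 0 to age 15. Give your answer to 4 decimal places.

0.9703

The overall survival probability is (1 − 0.005) × (1 − 0.014) × (1 − 0.011).
= 0.995 × 0.986 × 0.989 = 0.970278.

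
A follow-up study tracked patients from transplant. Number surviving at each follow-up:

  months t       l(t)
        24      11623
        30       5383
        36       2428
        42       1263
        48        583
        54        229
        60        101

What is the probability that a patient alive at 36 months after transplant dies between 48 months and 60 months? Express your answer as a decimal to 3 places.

0.199

This is the probability of reaching 48 but not 60, conditional on being alive at 36: (l(48) − l(60)) / l(36).
= (583 − 101) / 2428 = 482 / 2428 = 0.198517.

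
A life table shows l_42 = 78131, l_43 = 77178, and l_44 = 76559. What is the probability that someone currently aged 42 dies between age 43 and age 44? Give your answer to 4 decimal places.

0.0079

This is the probability of reaching 43 but not 44, conditional on being alive at 42: (l_43 − l_44) / l_42.
= (77178 − 76559) / 78131 = 619 / 78131 = 0.007923.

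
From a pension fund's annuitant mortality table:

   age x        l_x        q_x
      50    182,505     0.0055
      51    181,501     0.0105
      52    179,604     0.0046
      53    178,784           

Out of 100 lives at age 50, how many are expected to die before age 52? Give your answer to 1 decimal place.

The relevant probability is 1 − 179,604/182,505 = 0.015895.
Expected number = 100 × 0.015895 = 1.6.

1.6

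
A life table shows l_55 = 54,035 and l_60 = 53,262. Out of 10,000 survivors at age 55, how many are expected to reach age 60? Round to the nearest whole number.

The relevant probability is 53,262/54,035 = 0.985694.
Expected number = 10,000 × 0.985694 = 9857.

9857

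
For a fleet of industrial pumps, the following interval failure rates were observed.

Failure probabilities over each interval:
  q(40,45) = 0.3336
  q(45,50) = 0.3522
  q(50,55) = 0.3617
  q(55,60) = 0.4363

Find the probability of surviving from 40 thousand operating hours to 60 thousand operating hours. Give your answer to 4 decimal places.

0.1553

The overall survival probability is (1 − 0.3336) × (1 − 0.3522) × (1 − 0.3617) × (1 − 0.4363).
= 0.6664 × 0.6478 × 0.6383 × 0.5637 = 0.155328.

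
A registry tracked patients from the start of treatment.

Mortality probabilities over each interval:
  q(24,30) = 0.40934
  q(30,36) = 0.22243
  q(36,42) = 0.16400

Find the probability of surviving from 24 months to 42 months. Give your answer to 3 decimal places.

Survival from 24 to 42 is the product of surviving each interval: (1 − 0.40934) × (1 − 0.22243) × (1 − 0.16400).
= 0.59066 × 0.77757 × 0.83600 = 0.383958.

0.384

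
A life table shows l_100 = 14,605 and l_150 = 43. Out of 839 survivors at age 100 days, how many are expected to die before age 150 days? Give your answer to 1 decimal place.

The relevant probability is 1 − 43/14,605 = 0.997056.
Expected number = 839 × 0.997056 = 836.5.

836.5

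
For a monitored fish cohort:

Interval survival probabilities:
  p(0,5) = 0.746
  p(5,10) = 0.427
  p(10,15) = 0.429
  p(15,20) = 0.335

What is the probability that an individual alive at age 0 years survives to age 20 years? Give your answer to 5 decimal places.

0.04578

Survival from 0 to 20 is the product of surviving each interval: 0.746 × 0.427 × 0.429 × 0.335.
= 0.045779.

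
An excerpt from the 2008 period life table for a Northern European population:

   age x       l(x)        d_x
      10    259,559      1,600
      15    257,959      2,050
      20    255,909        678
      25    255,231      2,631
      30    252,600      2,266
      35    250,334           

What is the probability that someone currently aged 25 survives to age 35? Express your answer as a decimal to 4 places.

The conditional survival probability is l(35)/l(25) = 250,334/255,231 = 0.980813.

0.9808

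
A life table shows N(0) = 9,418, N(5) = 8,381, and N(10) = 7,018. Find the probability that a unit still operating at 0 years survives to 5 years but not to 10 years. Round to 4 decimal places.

0.1447

This is the probability of reaching 5 but not 10, conditional on being operational at 0: (N(5) − N(10)) / N(0).
= (8,381 − 7,018) / 9,418 = 1,363 / 9,418 = 0.144723.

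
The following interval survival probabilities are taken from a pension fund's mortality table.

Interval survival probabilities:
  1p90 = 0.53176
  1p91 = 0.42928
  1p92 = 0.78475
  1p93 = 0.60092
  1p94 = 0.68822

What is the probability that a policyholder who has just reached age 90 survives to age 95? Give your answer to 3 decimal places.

5p90 = 0.53176 × 0.42928 × 0.78475 × 0.60092 × 0.68822.
= 0.074085.

0.074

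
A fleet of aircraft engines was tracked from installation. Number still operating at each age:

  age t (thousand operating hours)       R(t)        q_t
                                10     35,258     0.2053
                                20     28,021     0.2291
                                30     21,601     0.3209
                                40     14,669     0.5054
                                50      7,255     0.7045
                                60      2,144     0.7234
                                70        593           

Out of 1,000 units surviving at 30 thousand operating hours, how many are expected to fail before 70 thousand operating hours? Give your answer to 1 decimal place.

972.5

The relevant probability is 1 − 593/21,601 = 0.972548.
Expected number = 1,000 × 0.972548 = 972.5.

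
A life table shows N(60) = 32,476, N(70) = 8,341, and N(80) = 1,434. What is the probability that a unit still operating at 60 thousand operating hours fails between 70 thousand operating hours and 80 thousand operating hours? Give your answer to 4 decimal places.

This is the probability of reaching 70 but not 80, conditional on being operational at 60: (N(70) − N(80)) / N(60).
= (8,341 − 1,434) / 32,476 = 6,907 / 32,476 = 0.212680.

0.2127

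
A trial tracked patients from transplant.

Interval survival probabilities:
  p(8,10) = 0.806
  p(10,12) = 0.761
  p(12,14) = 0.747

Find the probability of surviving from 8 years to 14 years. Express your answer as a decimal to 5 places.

0.45818

P(survive 8→14) = 0.806 × 0.761 × 0.747.
= 0.458184.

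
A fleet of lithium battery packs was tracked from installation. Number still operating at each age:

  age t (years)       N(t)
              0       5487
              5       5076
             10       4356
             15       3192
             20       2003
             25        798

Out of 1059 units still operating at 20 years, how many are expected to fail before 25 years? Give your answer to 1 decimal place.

637.1

The relevant probability is 1 − 798/2003 = 0.601598.
Expected number = 1059 × 0.601598 = 637.1.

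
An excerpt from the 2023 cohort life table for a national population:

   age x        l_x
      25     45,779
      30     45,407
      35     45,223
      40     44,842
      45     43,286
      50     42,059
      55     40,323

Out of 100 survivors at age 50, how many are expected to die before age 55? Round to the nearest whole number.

The relevant probability is 1 − 40,323/42,059 = 0.041275.
Expected number = 100 × 0.041275 = 4.

4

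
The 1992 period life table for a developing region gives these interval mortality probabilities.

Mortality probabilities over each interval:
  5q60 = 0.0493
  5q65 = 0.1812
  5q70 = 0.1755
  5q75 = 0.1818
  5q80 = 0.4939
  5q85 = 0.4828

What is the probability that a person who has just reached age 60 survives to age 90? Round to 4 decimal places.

The overall survival probability is (1 − 0.0493) × (1 − 0.1812) × (1 − 0.1755) × (1 − 0.1818) × (1 − 0.4939) × (1 − 0.4828).
= 0.9507 × 0.8188 × 0.8245 × 0.8182 × 0.5061 × 0.5172 = 0.137457.

0.1375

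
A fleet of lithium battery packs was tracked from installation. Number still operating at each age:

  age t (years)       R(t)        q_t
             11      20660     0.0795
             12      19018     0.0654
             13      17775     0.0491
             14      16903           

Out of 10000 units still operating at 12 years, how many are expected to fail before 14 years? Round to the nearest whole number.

The relevant probability is 1 − 16903/19018 = 0.111210.
Expected number = 10000 × 0.111210 = 1112.

1112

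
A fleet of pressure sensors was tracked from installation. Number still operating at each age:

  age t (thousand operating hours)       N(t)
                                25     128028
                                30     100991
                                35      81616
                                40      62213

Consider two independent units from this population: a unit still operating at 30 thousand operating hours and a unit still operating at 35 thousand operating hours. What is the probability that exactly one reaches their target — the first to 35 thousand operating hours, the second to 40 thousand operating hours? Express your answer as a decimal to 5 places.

0.33837

p₁ = N(35)/N(30) = 81616/100991 = 0.808151; p₂ = N(40)/N(35) = 62213/81616 = 0.762265.
P(exactly one) = p₁(1−p₂) + (1−p₁)p₂ = 0.192126 + 0.146240 = 0.338366.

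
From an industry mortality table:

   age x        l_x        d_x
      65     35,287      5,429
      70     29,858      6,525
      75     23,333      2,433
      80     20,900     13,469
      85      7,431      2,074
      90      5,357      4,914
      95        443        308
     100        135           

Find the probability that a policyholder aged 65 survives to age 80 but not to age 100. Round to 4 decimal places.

0.5885

We want 15|20q65 = (l_80 − l_100)/l_65.
This is the probability of reaching 80 but not 100, conditional on being alive at 65: (l_80 − l_100) / l_65.
= (20,900 − 135) / 35,287 = 20,765 / 35,287 = 0.588460.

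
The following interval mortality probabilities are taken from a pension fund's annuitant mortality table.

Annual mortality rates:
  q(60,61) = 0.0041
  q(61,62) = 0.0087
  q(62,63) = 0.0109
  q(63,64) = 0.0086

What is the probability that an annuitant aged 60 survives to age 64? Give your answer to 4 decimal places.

The overall survival probability is (1 − 0.0041) × (1 − 0.0087) × (1 − 0.0109) × (1 − 0.0086).
= 0.9959 × 0.9913 × 0.9891 × 0.9914 = 0.968077.

0.9681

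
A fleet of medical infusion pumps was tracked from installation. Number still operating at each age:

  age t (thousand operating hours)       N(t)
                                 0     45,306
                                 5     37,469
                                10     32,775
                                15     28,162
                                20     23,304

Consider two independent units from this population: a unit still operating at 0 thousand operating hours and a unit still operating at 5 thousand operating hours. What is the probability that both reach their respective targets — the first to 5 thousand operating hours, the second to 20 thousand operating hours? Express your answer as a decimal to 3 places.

0.514

p₁ = N(5)/N(0) = 37,469/45,306 = 0.827021; p₂ = N(20)/N(5) = 23,304/37,469 = 0.621954.
P(both) = p₁ × p₂ = 0.827021 × 0.621954 = 0.514369.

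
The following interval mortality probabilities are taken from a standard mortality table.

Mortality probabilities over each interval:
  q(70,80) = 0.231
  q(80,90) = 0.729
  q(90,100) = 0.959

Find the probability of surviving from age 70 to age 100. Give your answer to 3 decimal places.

P(survive 70→100) = (1 − 0.231) × (1 − 0.729) × (1 − 0.959).
= 0.769 × 0.271 × 0.041 = 0.008544.

0.009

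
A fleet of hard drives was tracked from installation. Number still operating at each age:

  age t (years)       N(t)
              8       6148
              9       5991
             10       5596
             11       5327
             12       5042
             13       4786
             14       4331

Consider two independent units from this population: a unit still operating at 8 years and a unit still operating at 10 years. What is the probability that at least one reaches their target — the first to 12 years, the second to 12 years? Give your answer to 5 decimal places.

0.98219

p₁ = N(12)/N(8) = 5042/6148 = 0.820104; p₂ = N(12)/N(10) = 5042/5596 = 0.901001.
P(at least one) = 1 − (1−p₁)(1−p₂) = 1 − 0.179896 × 0.098999 = 0.982190.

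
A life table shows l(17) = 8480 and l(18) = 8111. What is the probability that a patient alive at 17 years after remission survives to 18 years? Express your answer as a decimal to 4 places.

The conditional survival probability is l(18)/l(17) = 8111/8480 = 0.956486.

0.9565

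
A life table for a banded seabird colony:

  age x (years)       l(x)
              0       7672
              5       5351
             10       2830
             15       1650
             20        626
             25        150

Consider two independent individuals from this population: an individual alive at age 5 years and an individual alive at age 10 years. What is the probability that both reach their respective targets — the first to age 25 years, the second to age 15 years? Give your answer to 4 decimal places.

p₁ = l(25)/l(5) = 150/5351 = 0.028032; p₂ = l(15)/l(10) = 1650/2830 = 0.583039.
P(both) = p₁ × p₂ = 0.028032 × 0.583039 = 0.016344.

0.0163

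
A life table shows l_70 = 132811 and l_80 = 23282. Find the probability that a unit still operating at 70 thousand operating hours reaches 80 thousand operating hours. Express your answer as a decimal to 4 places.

0.1753

The conditional survival probability is l_80/l_70 = 23282/132811 = 0.175302.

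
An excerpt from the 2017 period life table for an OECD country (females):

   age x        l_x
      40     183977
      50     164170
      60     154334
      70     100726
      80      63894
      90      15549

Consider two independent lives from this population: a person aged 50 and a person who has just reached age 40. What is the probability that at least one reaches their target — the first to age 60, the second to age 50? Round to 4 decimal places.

0.9935

p₁ = l_60/l_50 = 154334/164170 = 0.940086; p₂ = l_50/l_40 = 164170/183977 = 0.892340.
P(at least one) = 1 − (1−p₁)(1−p₂) = 1 − 0.059914 × 0.107660 = 0.993550.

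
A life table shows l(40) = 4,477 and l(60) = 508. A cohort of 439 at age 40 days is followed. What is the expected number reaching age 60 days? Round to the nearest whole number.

The relevant probability is 508/4,477 = 0.113469.
Expected number = 439 × 0.113469 = 50.

50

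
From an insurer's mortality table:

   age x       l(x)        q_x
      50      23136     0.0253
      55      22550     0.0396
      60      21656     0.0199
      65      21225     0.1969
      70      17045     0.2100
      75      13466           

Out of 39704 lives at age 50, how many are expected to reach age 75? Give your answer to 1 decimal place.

The relevant probability is 13466/23136 = 0.582037.
Expected number = 39704 × 0.582037 = 23109.2.

23109.2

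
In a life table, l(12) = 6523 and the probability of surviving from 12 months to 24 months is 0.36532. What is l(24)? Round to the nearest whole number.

2383

l(24) = l(12) × p = 6523 × 0.36532 = 2383.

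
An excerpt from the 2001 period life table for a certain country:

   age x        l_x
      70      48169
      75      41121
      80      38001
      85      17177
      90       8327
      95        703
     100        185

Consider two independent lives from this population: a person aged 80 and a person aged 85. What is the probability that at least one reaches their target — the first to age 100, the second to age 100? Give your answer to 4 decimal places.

p₁ = l_100/l_80 = 185/38001 = 0.004868; p₂ = l_100/l_85 = 185/17177 = 0.010770.
P(at least one) = 1 − (1−p₁)(1−p₂) = 1 − 0.995132 × 0.989230 = 0.015586.

0.0156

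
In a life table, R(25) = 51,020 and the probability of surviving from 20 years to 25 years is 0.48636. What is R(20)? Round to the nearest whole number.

R(20) = R(25) / p = 51,020 / 0.48636 = 104902.

104902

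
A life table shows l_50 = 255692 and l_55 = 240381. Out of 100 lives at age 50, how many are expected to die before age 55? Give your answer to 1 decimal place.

The relevant probability is 1 − 240381/255692 = 0.059881.
Expected number = 100 × 0.059881 = 6.0.

6.0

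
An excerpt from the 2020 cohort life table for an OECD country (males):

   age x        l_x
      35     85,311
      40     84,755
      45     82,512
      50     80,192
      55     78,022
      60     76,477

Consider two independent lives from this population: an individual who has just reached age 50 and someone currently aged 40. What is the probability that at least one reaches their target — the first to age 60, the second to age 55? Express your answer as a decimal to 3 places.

0.996

p₁ = l_60/l_50 = 76,477/80,192 = 0.953674; p₂ = l_55/l_40 = 78,022/84,755 = 0.920559.
P(at least one) = 1 − (1−p₁)(1−p₂) = 1 − 0.046326 × 0.079441 = 0.996320.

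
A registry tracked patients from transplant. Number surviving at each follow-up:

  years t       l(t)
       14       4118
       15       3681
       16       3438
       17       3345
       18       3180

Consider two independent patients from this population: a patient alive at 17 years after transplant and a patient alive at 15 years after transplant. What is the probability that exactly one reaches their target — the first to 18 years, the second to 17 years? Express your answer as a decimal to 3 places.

p₁ = l(18)/l(17) = 3180/3345 = 0.950673; p₂ = l(17)/l(15) = 3345/3681 = 0.908720.
P(exactly one) = p₁(1−p₂) + (1−p₁)p₂ = 0.086777 + 0.044824 = 0.131602.

0.132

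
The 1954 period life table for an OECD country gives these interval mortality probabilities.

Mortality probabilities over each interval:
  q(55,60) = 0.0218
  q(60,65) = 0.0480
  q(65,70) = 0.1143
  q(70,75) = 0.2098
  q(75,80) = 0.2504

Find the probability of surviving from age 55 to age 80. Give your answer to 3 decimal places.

0.489

Chaining the interval survival probabilities: (1 − 0.0218) × (1 − 0.0480) × (1 − 0.1143) × (1 − 0.2098) × (1 − 0.2504).
= 0.9782 × 0.9520 × 0.8857 × 0.7902 × 0.7496 = 0.488560.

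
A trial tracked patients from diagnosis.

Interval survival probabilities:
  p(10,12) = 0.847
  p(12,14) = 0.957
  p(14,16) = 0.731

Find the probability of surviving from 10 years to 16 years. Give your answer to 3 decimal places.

The overall survival probability is 0.847 × 0.957 × 0.731.
= 0.592533.

0.593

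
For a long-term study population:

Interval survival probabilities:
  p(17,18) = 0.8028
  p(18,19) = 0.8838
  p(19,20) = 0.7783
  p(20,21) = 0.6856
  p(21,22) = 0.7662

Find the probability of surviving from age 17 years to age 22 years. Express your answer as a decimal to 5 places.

Survival from 17 to 22 is the product of surviving each interval: 0.8028 × 0.8838 × 0.7783 × 0.6856 × 0.7662.
= 0.290082.

0.29008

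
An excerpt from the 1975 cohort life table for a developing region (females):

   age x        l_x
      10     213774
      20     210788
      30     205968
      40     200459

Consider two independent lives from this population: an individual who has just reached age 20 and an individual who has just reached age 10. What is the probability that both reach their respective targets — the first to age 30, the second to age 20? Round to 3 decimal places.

p₁ = l_30/l_20 = 205968/210788 = 0.977133; p₂ = l_20/l_10 = 210788/213774 = 0.986032.
P(both) = p₁ × p₂ = 0.977133 × 0.986032 = 0.963484.

0.963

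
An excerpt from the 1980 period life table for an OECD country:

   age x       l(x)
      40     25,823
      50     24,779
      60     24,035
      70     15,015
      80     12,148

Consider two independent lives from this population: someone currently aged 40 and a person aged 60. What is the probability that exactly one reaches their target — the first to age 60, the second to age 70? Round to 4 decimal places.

p₁ = l(60)/l(40) = 24,035/25,823 = 0.930759; p₂ = l(70)/l(60) = 15,015/24,035 = 0.624714.
P(exactly one) = p₁(1−p₂) + (1−p₁)p₂ = 0.349301 + 0.043256 = 0.392557.

0.3926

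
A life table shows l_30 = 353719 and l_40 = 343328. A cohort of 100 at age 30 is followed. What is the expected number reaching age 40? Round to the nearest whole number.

The relevant probability is 343328/353719 = 0.970624.
Expected number = 100 × 0.970624 = 97.

97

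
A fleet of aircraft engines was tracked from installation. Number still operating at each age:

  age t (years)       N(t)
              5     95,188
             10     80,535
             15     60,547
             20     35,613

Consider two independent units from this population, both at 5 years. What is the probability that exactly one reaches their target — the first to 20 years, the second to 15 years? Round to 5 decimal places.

0.53426

p₁ = N(20)/N(5) = 35,613/95,188 = 0.374133; p₂ = N(15)/N(5) = 60,547/95,188 = 0.636078.
P(exactly one) = p₁(1−p₂) + (1−p₁)p₂ = 0.136155 + 0.398100 = 0.534255.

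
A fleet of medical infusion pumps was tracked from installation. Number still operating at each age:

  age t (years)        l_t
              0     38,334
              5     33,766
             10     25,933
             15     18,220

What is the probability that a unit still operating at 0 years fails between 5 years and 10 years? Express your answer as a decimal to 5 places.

0.20434

This is the probability of reaching 5 but not 10, conditional on being operational at 0: (l_5 − l_10) / l_0.
= (33,766 − 25,933) / 38,334 = 7,833 / 38,334 = 0.204336.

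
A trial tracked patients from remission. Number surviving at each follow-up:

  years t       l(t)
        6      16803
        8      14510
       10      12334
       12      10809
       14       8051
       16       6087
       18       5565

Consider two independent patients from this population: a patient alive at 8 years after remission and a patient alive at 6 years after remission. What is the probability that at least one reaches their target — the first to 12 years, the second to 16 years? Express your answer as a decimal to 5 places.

p₁ = l(12)/l(8) = 10809/14510 = 0.744935; p₂ = l(16)/l(6) = 6087/16803 = 0.362257.
P(at least one) = 1 − (1−p₁)(1−p₂) = 1 − 0.255065 × 0.637743 = 0.837334.

0.83733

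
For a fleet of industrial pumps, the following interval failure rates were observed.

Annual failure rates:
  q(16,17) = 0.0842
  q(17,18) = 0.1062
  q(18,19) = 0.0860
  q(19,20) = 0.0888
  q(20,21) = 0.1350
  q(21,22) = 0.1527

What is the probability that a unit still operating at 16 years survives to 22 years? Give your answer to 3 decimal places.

0.500

P(survive 16→22) = (1 − 0.0842) × (1 − 0.1062) × (1 − 0.0860) × (1 − 0.0888) × (1 − 0.1350) × (1 − 0.1527).
= 0.9158 × 0.8938 × 0.9140 × 0.9112 × 0.8650 × 0.8473 = 0.499637.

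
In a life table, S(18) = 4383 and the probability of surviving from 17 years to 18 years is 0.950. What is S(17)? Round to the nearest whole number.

4614

S(17) = S(18) / p = 4383 / 0.950 = 4614.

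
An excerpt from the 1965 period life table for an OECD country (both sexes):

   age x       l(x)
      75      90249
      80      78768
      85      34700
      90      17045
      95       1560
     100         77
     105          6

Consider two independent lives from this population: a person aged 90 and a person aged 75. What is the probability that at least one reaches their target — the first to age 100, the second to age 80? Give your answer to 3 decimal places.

0.873

p₁ = l(100)/l(90) = 77/17045 = 0.004517; p₂ = l(80)/l(75) = 78768/90249 = 0.872785.
P(at least one) = 1 − (1−p₁)(1−p₂) = 1 − 0.995483 × 0.127215 = 0.873360.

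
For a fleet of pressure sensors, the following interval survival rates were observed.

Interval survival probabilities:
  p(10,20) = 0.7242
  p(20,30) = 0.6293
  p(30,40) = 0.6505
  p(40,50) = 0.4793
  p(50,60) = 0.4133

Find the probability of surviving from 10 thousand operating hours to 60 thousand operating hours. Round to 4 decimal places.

0.0587

P(survive 10→60) = 0.7242 × 0.6293 × 0.6505 × 0.4793 × 0.4133.
= 0.058727.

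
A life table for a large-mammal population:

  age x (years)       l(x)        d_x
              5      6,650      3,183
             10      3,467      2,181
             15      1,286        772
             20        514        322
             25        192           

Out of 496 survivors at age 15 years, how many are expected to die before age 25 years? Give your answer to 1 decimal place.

The relevant probability is 1 − 192/1,286 = 0.850700.
Expected number = 496 × 0.850700 = 421.9.

421.9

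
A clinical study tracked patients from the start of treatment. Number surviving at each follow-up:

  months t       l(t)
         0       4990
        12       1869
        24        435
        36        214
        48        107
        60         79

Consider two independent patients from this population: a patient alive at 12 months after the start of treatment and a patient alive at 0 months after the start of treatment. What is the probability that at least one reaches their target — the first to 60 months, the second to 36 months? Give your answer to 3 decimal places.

p₁ = l(60)/l(12) = 79/1869 = 0.042269; p₂ = l(36)/l(0) = 214/4990 = 0.042886.
P(at least one) = 1 − (1−p₁)(1−p₂) = 1 − 0.957731 × 0.957114 = 0.083342.

0.083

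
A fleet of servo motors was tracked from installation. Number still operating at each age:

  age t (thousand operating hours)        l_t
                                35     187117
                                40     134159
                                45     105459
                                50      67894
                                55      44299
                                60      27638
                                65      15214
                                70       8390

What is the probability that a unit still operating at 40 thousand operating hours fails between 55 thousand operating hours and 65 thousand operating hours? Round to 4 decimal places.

0.2168

This is the probability of reaching 55 but not 65, conditional on being operational at 40: (l_55 − l_65) / l_40.
= (44299 − 15214) / 134159 = 29085 / 134159 = 0.216795.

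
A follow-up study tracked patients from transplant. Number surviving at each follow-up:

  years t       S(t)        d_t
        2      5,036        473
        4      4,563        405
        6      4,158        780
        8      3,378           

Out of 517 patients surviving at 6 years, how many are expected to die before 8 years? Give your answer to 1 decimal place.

97.0

The relevant probability is 1 − 3,378/4,158 = 0.187590.
Expected number = 517 × 0.187590 = 97.0.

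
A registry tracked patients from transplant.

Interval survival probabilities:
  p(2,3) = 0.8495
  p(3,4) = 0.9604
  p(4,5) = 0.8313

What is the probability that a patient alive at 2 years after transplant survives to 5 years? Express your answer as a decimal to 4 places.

P(survive 2→5) = 0.8495 × 0.9604 × 0.8313.
= 0.678224.

0.6782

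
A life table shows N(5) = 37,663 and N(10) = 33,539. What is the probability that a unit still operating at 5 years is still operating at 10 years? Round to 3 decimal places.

0.891

The conditional survival probability is N(10)/N(5) = 33,539/37,663 = 0.890503.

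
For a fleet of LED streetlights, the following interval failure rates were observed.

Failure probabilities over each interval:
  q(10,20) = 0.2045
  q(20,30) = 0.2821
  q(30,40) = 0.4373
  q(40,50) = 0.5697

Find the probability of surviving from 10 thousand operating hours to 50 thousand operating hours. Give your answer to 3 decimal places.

0.138

The overall survival probability is (1 − 0.2045) × (1 − 0.2821) × (1 − 0.4373) × (1 − 0.5697).
= 0.7955 × 0.7179 × 0.5627 × 0.4303 = 0.138278.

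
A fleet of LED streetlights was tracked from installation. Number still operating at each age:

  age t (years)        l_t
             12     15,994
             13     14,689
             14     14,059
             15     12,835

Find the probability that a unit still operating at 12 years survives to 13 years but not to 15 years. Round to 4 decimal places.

This is the probability of reaching 13 but not 15, conditional on being operational at 12: (l_13 − l_15) / l_12.
= (14,689 − 12,835) / 15,994 = 1,854 / 15,994 = 0.115918.

0.1159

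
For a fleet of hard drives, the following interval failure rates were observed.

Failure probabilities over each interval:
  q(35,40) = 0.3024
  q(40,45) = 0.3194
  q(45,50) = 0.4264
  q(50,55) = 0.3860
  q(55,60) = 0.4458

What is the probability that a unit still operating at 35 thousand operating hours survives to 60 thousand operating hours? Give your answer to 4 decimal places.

0.0927

Survival from 35 to 60 is the product of surviving each interval: (1 − 0.3024) × (1 − 0.3194) × (1 − 0.4264) × (1 − 0.3860) × (1 − 0.4458).
= 0.6976 × 0.6806 × 0.5736 × 0.6140 × 0.5542 = 0.092671.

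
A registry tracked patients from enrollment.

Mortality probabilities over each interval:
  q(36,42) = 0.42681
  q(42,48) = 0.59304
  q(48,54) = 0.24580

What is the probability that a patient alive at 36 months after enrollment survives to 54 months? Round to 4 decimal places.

0.1759

Survival from 36 to 54 is the product of surviving each interval: (1 − 0.42681) × (1 − 0.59304) × (1 − 0.24580).
= 0.57319 × 0.40696 × 0.75420 = 0.175929.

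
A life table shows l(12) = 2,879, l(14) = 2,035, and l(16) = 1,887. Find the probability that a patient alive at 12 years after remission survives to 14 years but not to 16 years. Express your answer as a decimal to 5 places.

This is the probability of reaching 14 but not 16, conditional on being alive at 12: (l(14) − l(16)) / l(12).
= (2,035 − 1,887) / 2,879 = 148 / 2,879 = 0.051407.

0.05141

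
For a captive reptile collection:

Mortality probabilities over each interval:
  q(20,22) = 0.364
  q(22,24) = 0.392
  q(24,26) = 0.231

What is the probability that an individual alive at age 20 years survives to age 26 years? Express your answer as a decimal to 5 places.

Survival from 20 to 26 is the product of surviving each interval: (1 − 0.364) × (1 − 0.392) × (1 − 0.231).
= 0.636 × 0.608 × 0.769 = 0.297363.

0.29736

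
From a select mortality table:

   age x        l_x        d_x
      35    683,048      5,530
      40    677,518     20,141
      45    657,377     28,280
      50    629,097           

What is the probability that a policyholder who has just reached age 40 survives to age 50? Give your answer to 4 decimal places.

0.9285

We want 10p40 = l_50/l_40.
The conditional survival probability is l_50/l_40 = 629,097/677,518 = 0.928532.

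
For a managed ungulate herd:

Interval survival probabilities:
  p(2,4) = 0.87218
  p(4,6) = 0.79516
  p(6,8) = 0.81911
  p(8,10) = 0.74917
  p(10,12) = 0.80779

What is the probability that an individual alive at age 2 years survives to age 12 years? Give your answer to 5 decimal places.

0.34378

Chaining the interval survival probabilities: 0.87218 × 0.79516 × 0.81911 × 0.74917 × 0.80779.
= 0.343781.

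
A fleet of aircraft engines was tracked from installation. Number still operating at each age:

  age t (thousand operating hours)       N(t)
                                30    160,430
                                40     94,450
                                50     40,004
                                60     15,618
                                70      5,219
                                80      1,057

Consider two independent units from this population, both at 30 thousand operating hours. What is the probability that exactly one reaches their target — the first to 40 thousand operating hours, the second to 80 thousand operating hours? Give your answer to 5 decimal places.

0.58756

p₁ = N(40)/N(30) = 94,450/160,430 = 0.588730; p₂ = N(80)/N(30) = 1,057/160,430 = 0.006589.
P(exactly one) = p₁(1−p₂) + (1−p₁)p₂ = 0.584851 + 0.002710 = 0.587561.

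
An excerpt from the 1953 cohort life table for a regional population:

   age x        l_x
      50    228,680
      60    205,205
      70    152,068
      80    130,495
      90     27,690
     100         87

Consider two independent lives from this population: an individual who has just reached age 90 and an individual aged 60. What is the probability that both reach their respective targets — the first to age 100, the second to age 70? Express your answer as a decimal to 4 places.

p₁ = l_100/l_90 = 87/27,690 = 0.003142; p₂ = l_70/l_60 = 152,068/205,205 = 0.741054.
P(both) = p₁ × p₂ = 0.003142 × 0.741054 = 0.002328.

0.0023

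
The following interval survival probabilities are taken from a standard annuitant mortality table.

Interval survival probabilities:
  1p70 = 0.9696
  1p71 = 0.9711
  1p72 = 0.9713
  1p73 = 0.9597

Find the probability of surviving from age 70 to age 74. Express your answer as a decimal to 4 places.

Survival from 70 to 74 is the product of surviving each interval: 0.9696 × 0.9711 × 0.9713 × 0.9597.
= 0.877699.

0.8777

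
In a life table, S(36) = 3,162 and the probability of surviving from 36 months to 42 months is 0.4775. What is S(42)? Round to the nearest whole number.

1510

S(42) = S(36) × p = 3,162 × 0.4775 = 1510.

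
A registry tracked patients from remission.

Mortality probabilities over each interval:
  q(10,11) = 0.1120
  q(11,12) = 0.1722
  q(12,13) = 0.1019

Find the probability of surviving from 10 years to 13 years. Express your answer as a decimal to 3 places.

P(survive 10→13) = (1 − 0.1120) × (1 − 0.1722) × (1 − 0.1019).
= 0.8880 × 0.8278 × 0.8981 = 0.660181.

0.660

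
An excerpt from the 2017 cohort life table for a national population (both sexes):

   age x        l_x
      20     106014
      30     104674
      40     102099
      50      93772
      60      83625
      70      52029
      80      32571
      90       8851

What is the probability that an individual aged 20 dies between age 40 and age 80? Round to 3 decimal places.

This is the probability of reaching 40 but not 80, conditional on being alive at 20: (l_40 − l_80) / l_20.
= (102099 − 32571) / 106014 = 69528 / 106014 = 0.655838.

0.656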